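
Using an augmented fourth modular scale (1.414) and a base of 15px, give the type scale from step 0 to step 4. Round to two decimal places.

15.00px, 21.21px, 29.99px, 42.41px, 59.96px

Step 0: 15px
Step 1: 15.0 × 1.414 = 21.21
Step 2: 15.0 × 1.414² = 29.99
Step 3: 15.0 × 1.414³ = 42.41
Step 4: 15.0 × 1.414⁴ = 59.96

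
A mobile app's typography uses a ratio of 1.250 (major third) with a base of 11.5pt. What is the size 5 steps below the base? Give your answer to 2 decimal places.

3.77pt

11.5 ÷ 1.250⁵ = 11.5 ÷ 3.05176 ≈ 3.77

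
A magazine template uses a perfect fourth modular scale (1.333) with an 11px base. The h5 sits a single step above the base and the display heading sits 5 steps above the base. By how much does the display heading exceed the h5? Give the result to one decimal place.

Step 1: 11.0 × 1.333 = 14.663px
Step 5: 11.0 × 1.333⁵ = 46.296px
Difference: 46.296 − 14.663 = 31.633px

31.6px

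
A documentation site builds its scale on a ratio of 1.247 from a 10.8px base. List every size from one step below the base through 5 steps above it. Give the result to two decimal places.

8.66px, 10.80px, 13.47px, 16.79px, 20.94px, 26.11px, 32.57px

Step -1: 10.8 ÷ 1.247 = 8.66
Step 0: 10.8px
Step 1: 10.8 × 1.247 = 13.47
Step 2: 10.8 × 1.247² = 16.79
Step 3: 10.8 × 1.247³ = 20.94
Step 4: 10.8 × 1.247⁴ = 26.11
Step 5: 10.8 × 1.247⁵ = 32.57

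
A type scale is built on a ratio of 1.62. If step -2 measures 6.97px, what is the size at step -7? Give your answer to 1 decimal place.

The gap is -7 − (-2) = -5 steps, so the factor is 1.62^-5.
6.97 ÷ 1.62⁵ = 6.97 ÷ 11.15771 ≈ 0.625

0.6px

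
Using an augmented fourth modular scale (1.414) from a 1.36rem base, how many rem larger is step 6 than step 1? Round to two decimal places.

8.95rem

Step 1: 1.36 × 1.414 = 1.9230rem
Step 6: 1.36 × 1.414⁶ = 10.8701rem
Difference: 10.8701 − 1.9230 = 8.9471rem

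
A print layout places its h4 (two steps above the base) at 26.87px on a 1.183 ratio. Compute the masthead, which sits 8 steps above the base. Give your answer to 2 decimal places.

73.65px

The gap is 8 − (2) = 6 steps, so the factor is 1.183^6.
26.87 × 1.183⁶ = 26.87 × 2.74100 ≈ 73.651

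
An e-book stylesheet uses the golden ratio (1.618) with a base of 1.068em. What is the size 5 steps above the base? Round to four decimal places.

1.068 × 1.618⁵ = 1.068 × 11.08901 ≈ 11.8431

11.8431em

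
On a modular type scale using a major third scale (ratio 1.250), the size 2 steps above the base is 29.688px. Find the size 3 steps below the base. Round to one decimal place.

9.7px

Moving from step +2 to step -3 is 5 steps down, so divide by r⁵.
29.688 ÷ 1.250⁵ = 29.688 ÷ 3.05176 ≈ 9.728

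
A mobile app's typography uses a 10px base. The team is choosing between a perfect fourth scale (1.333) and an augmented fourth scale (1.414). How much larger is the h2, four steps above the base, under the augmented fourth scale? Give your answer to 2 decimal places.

8.40px

Perfect fourth: 10.0 × 1.333⁴ = 31.5733px
Augmented fourth: 10.0 × 1.414⁴ = 39.9758px
Difference: 39.9758 − 31.5733 = 8.4025px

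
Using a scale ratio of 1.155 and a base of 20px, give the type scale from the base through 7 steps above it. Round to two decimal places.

Step 0: 20px
Step 1: 20.0 × 1.155 = 23.10
Step 2: 20.0 × 1.155² = 26.68
Step 3: 20.0 × 1.155³ = 30.82
Step 4: 20.0 × 1.155⁴ = 35.59
Step 5: 20.0 × 1.155⁵ = 41.11
Step 6: 20.0 × 1.155⁶ = 47.48
Step 7: 20.0 × 1.155⁷ = 54.84

20.00px, 23.10px, 26.68px, 30.82px, 35.59px, 41.11px, 47.48px, 54.84px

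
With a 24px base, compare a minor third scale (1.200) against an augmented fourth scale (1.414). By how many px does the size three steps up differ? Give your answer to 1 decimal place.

Minor third: 24.0 × 1.200³ = 41.472px
Augmented fourth: 24.0 × 1.414³ = 67.852px
Difference: 67.852 − 41.472 = 26.380px

26.4px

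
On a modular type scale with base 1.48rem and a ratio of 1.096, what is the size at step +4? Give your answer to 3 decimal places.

2.136rem

Each step on a modular scale multiplies by the ratio, so the size n steps from the base is base × ratioⁿ.
1.48 × 1.096⁴ = 1.48 × 1.44292 ≈ 2.136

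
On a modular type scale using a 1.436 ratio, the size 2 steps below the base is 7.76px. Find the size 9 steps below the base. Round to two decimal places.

0.62px

7.76 ÷ 1.436⁷ = 7.76 ÷ 12.59160 ≈ 0.616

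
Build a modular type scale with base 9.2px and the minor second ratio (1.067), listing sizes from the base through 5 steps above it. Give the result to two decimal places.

Step 0: 9.2px
Step 1: 9.2 × 1.067 = 9.82
Step 2: 9.2 × 1.067² = 10.47
Step 3: 9.2 × 1.067³ = 11.18
Step 4: 9.2 × 1.067⁴ = 11.92
Step 5: 9.2 × 1.067⁵ = 12.72

9.20px, 9.82px, 10.47px, 11.18px, 11.92px, 12.72px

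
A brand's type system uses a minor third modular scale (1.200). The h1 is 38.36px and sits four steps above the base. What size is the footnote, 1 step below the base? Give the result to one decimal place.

38.36 ÷ 1.200⁵ = 38.36 ÷ 2.48832 ≈ 15.416

15.4px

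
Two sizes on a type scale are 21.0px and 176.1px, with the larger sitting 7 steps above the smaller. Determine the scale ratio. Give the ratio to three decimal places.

The ratio satisfies 21.0 × r⁷ = 176.1, so r = (176.1 / 21.0)^(1/7).
r = 8.3857^(1/7) ≈ 1.3550

1.355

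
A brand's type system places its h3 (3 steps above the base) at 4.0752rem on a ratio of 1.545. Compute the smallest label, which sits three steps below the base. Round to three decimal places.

0.300rem

The gap is -3 − (3) = -6 steps, so the factor is 1.545^-6.
4.0752 ÷ 1.545⁶ = 4.0752 ÷ 13.60100 ≈ 0.300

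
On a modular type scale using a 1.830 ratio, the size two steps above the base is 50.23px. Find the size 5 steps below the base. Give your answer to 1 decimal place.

0.7px

50.23 ÷ 1.830⁷ = 50.23 ÷ 68.73179 ≈ 0.731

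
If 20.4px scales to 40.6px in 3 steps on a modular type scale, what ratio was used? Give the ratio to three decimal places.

The ratio satisfies 20.4 × r³ = 40.6, so r = (40.6 / 20.4)^(1/3).
r = 1.9902^(1/3) ≈ 1.2579

1.258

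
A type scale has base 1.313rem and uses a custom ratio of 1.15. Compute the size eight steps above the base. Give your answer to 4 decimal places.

4.0165rem

Each step on a modular scale multiplies by the ratio, so the size n steps from the base is base × ratioⁿ.
1.313 × 1.15⁸ = 1.313 × 3.05902 ≈ 4.0165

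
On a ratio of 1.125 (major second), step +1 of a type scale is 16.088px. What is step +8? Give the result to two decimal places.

36.69px

Moving from step +1 to step +8 is 7 steps up, so multiply by r⁷.
16.088 × 1.125⁷ = 16.088 × 2.28070 ≈ 36.692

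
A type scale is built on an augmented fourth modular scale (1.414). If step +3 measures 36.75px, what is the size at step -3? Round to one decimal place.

36.75 ÷ 1.414⁶ = 36.75 ÷ 7.99275 ≈ 4.598

4.6px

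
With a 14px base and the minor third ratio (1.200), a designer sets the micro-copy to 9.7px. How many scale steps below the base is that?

2

1.200ⁿ = 14 / 9.7 = 1.4433
n = ln(1.4433) / ln(1.200) = 0.3669 / 0.1823 ≈ 2.01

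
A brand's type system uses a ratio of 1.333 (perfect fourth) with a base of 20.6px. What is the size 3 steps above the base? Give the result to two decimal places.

48.79px

A modular type scale is a geometric sequence: sizeₙ = base × rⁿ.
20.6 × 1.333³ = 20.6 × 2.36859 ≈ 48.79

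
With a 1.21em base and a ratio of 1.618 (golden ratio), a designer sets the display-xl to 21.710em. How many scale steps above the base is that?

6

1.618ⁿ = 21.710 / 1.21 = 17.9421
n = ln(17.9421) / ln(1.618) = 2.8872 / 0.4812 ≈ 6.00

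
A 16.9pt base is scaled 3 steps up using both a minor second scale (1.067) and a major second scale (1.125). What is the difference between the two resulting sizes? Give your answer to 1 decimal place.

3.5pt

Minor second: 16.9 × 1.067³ = 20.530pt
Major second: 16.9 × 1.125³ = 24.063pt
Difference: 24.063 − 20.530 = 3.533pt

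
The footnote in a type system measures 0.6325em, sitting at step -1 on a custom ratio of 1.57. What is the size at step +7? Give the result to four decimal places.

23.3484em

The gap is 7 − (-1) = 8 steps, so the factor is 1.57^8.
0.6325 × 1.57⁸ = 0.6325 × 36.91452 ≈ 23.3484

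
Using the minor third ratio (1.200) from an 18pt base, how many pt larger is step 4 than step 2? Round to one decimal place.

11.4pt

Step 2: 18.0 × 1.200² = 25.920pt
Step 4: 18.0 × 1.200⁴ = 37.325pt
Difference: 37.325 − 25.920 = 11.405pt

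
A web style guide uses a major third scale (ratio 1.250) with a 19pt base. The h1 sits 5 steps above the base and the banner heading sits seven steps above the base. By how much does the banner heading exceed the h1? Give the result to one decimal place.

Step 5: 19.0 × 1.250⁵ = 57.983pt
Step 7: 19.0 × 1.250⁷ = 90.599pt
Difference: 90.599 − 57.983 = 32.616pt

32.6pt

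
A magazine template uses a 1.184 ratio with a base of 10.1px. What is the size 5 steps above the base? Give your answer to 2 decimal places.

10.1 × 1.184⁵ = 10.1 × 2.32680 ≈ 23.50

23.50px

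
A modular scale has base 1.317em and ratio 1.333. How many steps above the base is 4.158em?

1.333ⁿ = 4.158 / 1.317 = 3.1572
n = ln(3.1572) / ln(1.333) = 1.1497 / 0.2874 ≈ 4.00

4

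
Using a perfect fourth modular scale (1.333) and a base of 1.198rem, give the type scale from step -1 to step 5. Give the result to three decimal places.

Step -1: 1.198 ÷ 1.333 = 0.899
Step 0: 1.198rem
Step 1: 1.198 × 1.333 = 1.597
Step 2: 1.198 × 1.333² = 2.129
Step 3: 1.198 × 1.333³ = 2.838
Step 4: 1.198 × 1.333⁴ = 3.782
Step 5: 1.198 × 1.333⁵ = 5.042

0.899rem, 1.198rem, 1.597rem, 2.129rem, 2.838rem, 3.782rem, 5.042rem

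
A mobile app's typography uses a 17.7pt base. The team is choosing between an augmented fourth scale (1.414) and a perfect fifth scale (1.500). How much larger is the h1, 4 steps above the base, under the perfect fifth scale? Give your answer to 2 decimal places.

18.85pt

Augmented fourth: 17.7 × 1.414⁴ = 70.7572pt
Perfect fifth: 17.7 × 1.500⁴ = 89.6063pt
Difference: 89.6063 − 70.7572 = 18.8491pt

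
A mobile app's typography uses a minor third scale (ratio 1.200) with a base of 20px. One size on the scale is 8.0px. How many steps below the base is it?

5

1.200ⁿ = 20 / 8.0 = 2.5000
n = ln(2.5000) / ln(1.200) = 0.9163 / 0.1823 ≈ 5.03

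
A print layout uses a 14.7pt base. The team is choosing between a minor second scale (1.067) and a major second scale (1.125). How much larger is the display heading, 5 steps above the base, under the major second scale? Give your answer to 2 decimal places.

Minor second: 14.7 × 1.067⁵ = 20.3301pt
Major second: 14.7 × 1.125⁵ = 26.4899pt
Difference: 26.4899 − 20.3301 = 6.1598pt

6.16pt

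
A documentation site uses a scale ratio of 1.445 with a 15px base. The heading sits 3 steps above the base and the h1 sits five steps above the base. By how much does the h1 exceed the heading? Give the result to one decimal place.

Step 3: 15.0 × 1.445³ = 45.258px
Step 5: 15.0 × 1.445⁵ = 94.500px
Difference: 94.500 − 45.258 = 49.242px

49.2px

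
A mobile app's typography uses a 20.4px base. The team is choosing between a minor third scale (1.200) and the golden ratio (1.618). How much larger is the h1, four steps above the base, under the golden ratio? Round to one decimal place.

Minor third: 20.4 × 1.200⁴ = 42.301px
Golden ratio: 20.4 × 1.618⁴ = 139.812px
Difference: 139.812 − 42.301 = 97.511px

97.5px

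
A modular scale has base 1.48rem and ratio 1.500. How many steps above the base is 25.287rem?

1.500ⁿ = 25.287 / 1.48 = 17.0858
n = ln(17.0858) / ln(1.500) = 2.8382 / 0.4055 ≈ 7.00

7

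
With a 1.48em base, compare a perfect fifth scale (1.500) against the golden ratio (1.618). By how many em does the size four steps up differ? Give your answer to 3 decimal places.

2.651em

Perfect fifth: 1.48 × 1.500⁴ = 7.49250em
Golden ratio: 1.48 × 1.618⁴ = 10.14322em
Difference: 10.14322 − 7.49250 = 2.65072em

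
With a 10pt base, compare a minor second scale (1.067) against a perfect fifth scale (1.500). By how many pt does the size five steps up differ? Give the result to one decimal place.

Minor second: 10.0 × 1.067⁵ = 13.830pt
Perfect fifth: 10.0 × 1.500⁵ = 75.938pt
Difference: 75.938 − 13.830 = 62.108pt

62.1pt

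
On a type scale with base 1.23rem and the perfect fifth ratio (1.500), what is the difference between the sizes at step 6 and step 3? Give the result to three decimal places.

Step 3: 1.23 × 1.500³ = 4.15125rem
Step 6: 1.23 × 1.500⁶ = 14.01047rem
Difference: 14.01047 − 4.15125 = 9.85922rem

9.859rem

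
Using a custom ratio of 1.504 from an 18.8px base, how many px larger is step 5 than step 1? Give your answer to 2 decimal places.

Step 1: 18.8 × 1.504 = 28.2752px
Step 5: 18.8 × 1.504⁵ = 144.6762px
Difference: 144.6762 − 28.2752 = 116.4010px

116.40px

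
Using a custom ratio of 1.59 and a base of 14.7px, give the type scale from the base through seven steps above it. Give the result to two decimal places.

14.70px, 23.37px, 37.16px, 59.09px, 93.95px, 149.38px, 237.52px, 377.66px

Step 0: 14.7px
Step 1: 14.7 × 1.59 = 23.37
Step 2: 14.7 × 1.59² = 37.16
Step 3: 14.7 × 1.59³ = 59.09
Step 4: 14.7 × 1.59⁴ = 93.95
Step 5: 14.7 × 1.59⁵ = 149.38
Step 6: 14.7 × 1.59⁶ = 237.52
Step 7: 14.7 × 1.59⁷ = 377.66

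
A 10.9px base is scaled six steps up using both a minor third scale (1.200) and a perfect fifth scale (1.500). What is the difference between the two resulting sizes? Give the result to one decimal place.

91.6px

Minor third: 10.9 × 1.200⁶ = 32.547px
Perfect fifth: 10.9 × 1.500⁶ = 124.158px
Difference: 124.158 − 32.547 = 91.611px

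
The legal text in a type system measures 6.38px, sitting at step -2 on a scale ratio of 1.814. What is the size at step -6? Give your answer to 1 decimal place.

0.6px

The gap is -6 − (-2) = -4 steps, so the factor is 1.814^-4.
6.38 ÷ 1.814⁴ = 6.38 ÷ 10.82802 ≈ 0.589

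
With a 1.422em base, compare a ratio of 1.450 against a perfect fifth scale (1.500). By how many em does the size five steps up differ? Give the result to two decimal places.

1.68em

At 1.450: 1.422 × 1.450⁵ = 9.1146em
Perfect fifth: 1.422 × 1.500⁵ = 10.7983em
Difference: 10.7983 − 9.1146 = 1.6837em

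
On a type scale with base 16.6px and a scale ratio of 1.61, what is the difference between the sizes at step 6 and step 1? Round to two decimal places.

Step 1: 16.6 × 1.61 = 26.7260px
Step 6: 16.6 × 1.61⁶ = 289.1102px
Difference: 289.1102 − 26.7260 = 262.3842px

262.38px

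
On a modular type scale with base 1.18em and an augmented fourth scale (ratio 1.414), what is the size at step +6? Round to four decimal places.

1.18 × 1.414⁶ = 1.18 × 7.99275 ≈ 9.4314

9.4314em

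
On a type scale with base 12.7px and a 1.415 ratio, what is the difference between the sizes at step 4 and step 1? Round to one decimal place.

32.9px

Step 1: 12.7 × 1.415 = 17.970px
Step 4: 12.7 × 1.415⁴ = 50.913px
Difference: 50.913 − 17.970 = 32.943px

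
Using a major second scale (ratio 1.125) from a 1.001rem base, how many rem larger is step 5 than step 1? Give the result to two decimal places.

0.68rem

Step 1: 1.001 × 1.125 = 1.1261rem
Step 5: 1.001 × 1.125⁵ = 1.8038rem
Difference: 1.8038 − 1.1261 = 0.6777rem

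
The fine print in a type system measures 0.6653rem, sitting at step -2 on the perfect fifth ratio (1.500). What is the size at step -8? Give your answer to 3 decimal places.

0.058rem

0.6653 ÷ 1.500⁶ = 0.6653 ÷ 11.39062 ≈ 0.058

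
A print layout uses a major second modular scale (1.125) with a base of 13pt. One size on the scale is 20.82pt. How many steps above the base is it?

4

1.125ⁿ = 20.82 / 13 = 1.6015
n = ln(1.6015) / ln(1.125) = 0.4710 / 0.1178 ≈ 4.00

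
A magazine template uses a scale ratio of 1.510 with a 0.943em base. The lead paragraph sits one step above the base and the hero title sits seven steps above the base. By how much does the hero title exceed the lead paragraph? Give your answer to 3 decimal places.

15.455em

Step 1: 0.943 × 1.510 = 1.42393em
Step 7: 0.943 × 1.510⁷ = 16.87914em
Difference: 16.87914 − 1.42393 = 15.45521em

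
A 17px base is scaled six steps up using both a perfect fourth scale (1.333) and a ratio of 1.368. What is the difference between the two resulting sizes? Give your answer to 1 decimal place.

Perfect fourth: 17.0 × 1.333⁶ = 95.374px
At 1.368: 17.0 × 1.368⁶ = 111.421px
Difference: 111.421 − 95.374 = 16.047px

16.0px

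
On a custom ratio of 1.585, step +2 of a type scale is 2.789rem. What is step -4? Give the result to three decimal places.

0.176rem

Moving from step +2 to step -4 is 6 steps down, so divide by r⁶.
2.789 ÷ 1.585⁶ = 2.789 ÷ 15.85534 ≈ 0.176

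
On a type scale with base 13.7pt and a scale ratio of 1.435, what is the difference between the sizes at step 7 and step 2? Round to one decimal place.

Step 2: 13.7 × 1.435² = 28.211pt
Step 7: 13.7 × 1.435⁷ = 171.666pt
Difference: 171.666 − 28.211 = 143.455pt

143.5pt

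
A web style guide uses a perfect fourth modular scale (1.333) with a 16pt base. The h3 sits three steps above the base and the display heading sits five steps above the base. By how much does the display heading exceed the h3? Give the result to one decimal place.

29.4pt

Step 3: 16.0 × 1.333³ = 37.897pt
Step 5: 16.0 × 1.333⁵ = 67.340pt
Difference: 67.340 − 37.897 = 29.443pt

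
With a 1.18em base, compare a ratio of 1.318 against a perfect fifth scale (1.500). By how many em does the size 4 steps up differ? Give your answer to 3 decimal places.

At 1.318: 1.18 × 1.318⁴ = 3.56077em
Perfect fifth: 1.18 × 1.500⁴ = 5.97375em
Difference: 5.97375 − 3.56077 = 2.41298em

2.413em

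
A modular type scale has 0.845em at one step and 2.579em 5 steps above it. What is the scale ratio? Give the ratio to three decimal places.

r⁵ = 2.579 / 0.845, so r = (2.579/0.845)^(1/5).
r = 3.0521^(1/5) ≈ 1.2500

1.250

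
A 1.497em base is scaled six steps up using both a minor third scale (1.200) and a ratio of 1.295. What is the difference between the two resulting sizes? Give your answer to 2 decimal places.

2.59em

Minor third: 1.497 × 1.200⁶ = 4.4700em
At 1.295: 1.497 × 1.295⁶ = 7.0606em
Difference: 7.0606 − 4.4700 = 2.5906em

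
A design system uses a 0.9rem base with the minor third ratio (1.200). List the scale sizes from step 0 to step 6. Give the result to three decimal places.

Step 0: 0.9rem
Step 1: 0.9 × 1.200 = 1.080
Step 2: 0.9 × 1.200² = 1.296
Step 3: 0.9 × 1.200³ = 1.555
Step 4: 0.9 × 1.200⁴ = 1.866
Step 5: 0.9 × 1.200⁵ = 2.239
Step 6: 0.9 × 1.200⁶ = 2.687

0.900rem, 1.080rem, 1.296rem, 1.555rem, 1.866rem, 2.239rem, 2.687rem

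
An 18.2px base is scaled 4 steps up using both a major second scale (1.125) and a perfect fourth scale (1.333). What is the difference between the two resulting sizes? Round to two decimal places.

28.31px

Major second: 18.2 × 1.125⁴ = 29.1529px
Perfect fourth: 18.2 × 1.333⁴ = 57.4635px
Difference: 57.4635 − 29.1529 = 28.3106px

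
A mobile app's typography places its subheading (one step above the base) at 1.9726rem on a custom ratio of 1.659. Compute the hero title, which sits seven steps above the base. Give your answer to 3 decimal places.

41.126rem

1.9726 × 1.659⁶ = 1.9726 × 20.84867 ≈ 41.126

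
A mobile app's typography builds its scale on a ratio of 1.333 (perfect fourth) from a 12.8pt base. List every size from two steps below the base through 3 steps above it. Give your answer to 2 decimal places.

Step -2: 12.8 ÷ 1.333² = 7.20
Step -1: 12.8 ÷ 1.333 = 9.60
Step 0: 12.8pt
Step 1: 12.8 × 1.333 = 17.06
Step 2: 12.8 × 1.333² = 22.74
Step 3: 12.8 × 1.333³ = 30.32

7.20pt, 9.60pt, 12.80pt, 17.06pt, 22.74pt, 30.32pt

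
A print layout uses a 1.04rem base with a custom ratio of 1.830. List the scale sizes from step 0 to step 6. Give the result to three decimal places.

1.040rem, 1.903rem, 3.483rem, 6.374rem, 11.664rem, 21.345rem, 39.061rem

Step 0: 1.04rem
Step 1: 1.04 × 1.830 = 1.903
Step 2: 1.04 × 1.830² = 3.483
Step 3: 1.04 × 1.830³ = 6.374
Step 4: 1.04 × 1.830⁴ = 11.664
Step 5: 1.04 × 1.830⁵ = 21.345
Step 6: 1.04 × 1.830⁶ = 39.061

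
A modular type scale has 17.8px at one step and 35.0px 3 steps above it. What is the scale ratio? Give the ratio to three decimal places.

r³ = 35.0 / 17.8, so r = (35.0/17.8)^(1/3).
r = 1.9663^(1/3) ≈ 1.2528

1.253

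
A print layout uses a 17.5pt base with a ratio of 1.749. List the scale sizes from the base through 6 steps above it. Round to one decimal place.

Step 0: 17.5pt
Step 1: 17.5 × 1.749 = 30.6
Step 2: 17.5 × 1.749² = 53.5
Step 3: 17.5 × 1.749³ = 93.6
Step 4: 17.5 × 1.749⁴ = 163.8
Step 5: 17.5 × 1.749⁵ = 286.4
Step 6: 17.5 × 1.749⁶ = 500.9

17.5pt, 30.6pt, 53.5pt, 93.6pt, 163.8pt, 286.4pt, 500.9pt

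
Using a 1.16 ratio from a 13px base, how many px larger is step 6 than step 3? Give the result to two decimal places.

11.38px

Step 3: 13.0 × 1.16³ = 20.2916px
Step 6: 13.0 × 1.16⁶ = 31.6732px
Difference: 31.6732 − 20.2916 = 11.3816px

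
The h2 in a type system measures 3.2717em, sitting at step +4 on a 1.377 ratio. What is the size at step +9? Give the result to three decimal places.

3.2717 × 1.377⁵ = 3.2717 × 4.95074 ≈ 16.197

16.197em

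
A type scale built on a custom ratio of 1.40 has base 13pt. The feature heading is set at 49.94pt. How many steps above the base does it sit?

4

1.40ⁿ = 49.94 / 13 = 3.8415
n = ln(3.8415) / ln(1.40) = 1.3459 / 0.3365 ≈ 4.00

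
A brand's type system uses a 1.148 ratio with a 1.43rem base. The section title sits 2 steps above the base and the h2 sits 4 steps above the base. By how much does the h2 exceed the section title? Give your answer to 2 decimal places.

0.60rem

Step 2: 1.43 × 1.148² = 1.8846rem
Step 4: 1.43 × 1.148⁴ = 2.4837rem
Difference: 2.4837 − 1.8846 = 0.5991rem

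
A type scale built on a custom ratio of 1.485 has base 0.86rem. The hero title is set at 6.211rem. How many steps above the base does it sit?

5

1.485ⁿ = 6.211 / 0.86 = 7.2221
n = ln(7.2221) / ln(1.485) = 1.9771 / 0.3954 ≈ 5.00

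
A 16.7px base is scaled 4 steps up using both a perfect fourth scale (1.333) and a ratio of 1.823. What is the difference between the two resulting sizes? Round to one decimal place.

131.7px

Perfect fourth: 16.7 × 1.333⁴ = 52.727px
At 1.823: 16.7 × 1.823⁴ = 184.443px
Difference: 184.443 − 52.727 = 131.716px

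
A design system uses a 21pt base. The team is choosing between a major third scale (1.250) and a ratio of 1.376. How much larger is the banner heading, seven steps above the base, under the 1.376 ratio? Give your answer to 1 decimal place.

Major third: 21.0 × 1.250⁷ = 100.136pt
At 1.376: 21.0 × 1.376⁷ = 196.132pt
Difference: 196.132 − 100.136 = 95.996pt

96.0pt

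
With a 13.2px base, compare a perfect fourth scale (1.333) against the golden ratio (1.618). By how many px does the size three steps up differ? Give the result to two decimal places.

Perfect fourth: 13.2 × 1.333³ = 31.2654px
Golden ratio: 13.2 × 1.618³ = 55.9126px
Difference: 55.9126 − 31.2654 = 24.6472px

24.65px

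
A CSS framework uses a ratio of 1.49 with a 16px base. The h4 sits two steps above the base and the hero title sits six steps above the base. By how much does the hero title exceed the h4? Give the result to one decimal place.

Step 2: 16.0 × 1.49² = 35.522px
Step 6: 16.0 × 1.49⁶ = 175.080px
Difference: 175.080 − 35.522 = 139.558px

139.6px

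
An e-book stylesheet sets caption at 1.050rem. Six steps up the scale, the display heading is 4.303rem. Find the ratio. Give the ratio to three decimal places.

r⁶ = 4.303 / 1.050, so r = (4.303/1.050)^(1/6).
r = 4.0981^(1/6) ≈ 1.2650

1.265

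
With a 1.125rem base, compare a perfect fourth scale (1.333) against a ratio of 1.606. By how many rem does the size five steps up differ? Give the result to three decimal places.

Perfect fourth: 1.125 × 1.333⁵ = 4.73482rem
At 1.606: 1.125 × 1.606⁵ = 12.01933rem
Difference: 12.01933 − 4.73482 = 7.28451rem

7.285rem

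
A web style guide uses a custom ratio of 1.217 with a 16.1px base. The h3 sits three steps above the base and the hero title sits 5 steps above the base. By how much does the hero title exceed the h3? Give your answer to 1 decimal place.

Step 3: 16.1 × 1.217³ = 29.020px
Step 5: 16.1 × 1.217⁵ = 42.981px
Difference: 42.981 − 29.020 = 13.961px

14.0px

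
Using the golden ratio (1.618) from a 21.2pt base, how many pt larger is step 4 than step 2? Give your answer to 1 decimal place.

Step 2: 21.2 × 1.618² = 55.500pt
Step 4: 21.2 × 1.618⁴ = 145.295pt
Difference: 145.295 − 55.500 = 89.795pt

89.8pt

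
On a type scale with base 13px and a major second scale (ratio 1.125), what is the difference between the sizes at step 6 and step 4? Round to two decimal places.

5.53px

Step 4: 13.0 × 1.125⁴ = 20.8235px
Step 6: 13.0 × 1.125⁶ = 26.3547px
Difference: 26.3547 − 20.8235 = 5.5312px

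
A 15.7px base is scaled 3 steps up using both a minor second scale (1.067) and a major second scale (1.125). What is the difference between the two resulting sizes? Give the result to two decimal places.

3.28px

Minor second: 15.7 × 1.067³ = 19.0719px
Major second: 15.7 × 1.125³ = 22.3541px
Difference: 22.3541 − 19.0719 = 3.2822px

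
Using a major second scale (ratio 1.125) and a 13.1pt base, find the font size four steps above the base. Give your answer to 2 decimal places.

A modular type scale is a geometric sequence: sizeₙ = base × rⁿ.
13.1 × 1.125⁴ = 13.1 × 1.60181 ≈ 20.98

20.98pt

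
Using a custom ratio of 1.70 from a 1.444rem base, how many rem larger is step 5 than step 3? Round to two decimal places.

13.41rem

Step 3: 1.444 × 1.70³ = 7.0944rem
Step 5: 1.444 × 1.70⁵ = 20.5027rem
Difference: 20.5027 − 7.0944 = 13.4083rem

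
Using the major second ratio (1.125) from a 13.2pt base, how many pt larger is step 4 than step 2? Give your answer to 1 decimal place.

Step 2: 13.2 × 1.125² = 16.706pt
Step 4: 13.2 × 1.125⁴ = 21.144pt
Difference: 21.144 − 16.706 = 4.438pt

4.4pt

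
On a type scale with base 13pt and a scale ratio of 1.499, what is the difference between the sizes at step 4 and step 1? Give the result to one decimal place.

46.2pt

Step 1: 13.0 × 1.499 = 19.487pt
Step 4: 13.0 × 1.499⁴ = 65.637pt
Difference: 65.637 − 19.487 = 46.150pt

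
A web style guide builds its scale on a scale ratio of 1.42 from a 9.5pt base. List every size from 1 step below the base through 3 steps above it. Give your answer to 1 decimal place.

Step -1: 9.5 ÷ 1.42 = 6.7
Step 0: 9.5pt
Step 1: 9.5 × 1.42 = 13.5
Step 2: 9.5 × 1.42² = 19.2
Step 3: 9.5 × 1.42³ = 27.2

6.7pt, 9.5pt, 13.5pt, 19.2pt, 27.2pt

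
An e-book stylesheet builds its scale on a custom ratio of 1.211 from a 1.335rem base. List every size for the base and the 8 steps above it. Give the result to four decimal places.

1.3350rem, 1.6167rem, 1.9578rem, 2.3709rem, 2.8712rem, 3.4770rem, 4.2106rem, 5.0991rem, 6.1750rem

Step 0: 1.335rem
Step 1: 1.335 × 1.211 = 1.6167
Step 2: 1.335 × 1.211² = 1.9578
Step 3: 1.335 × 1.211³ = 2.3709
Step 4: 1.335 × 1.211⁴ = 2.8712
Step 5: 1.335 × 1.211⁵ = 3.4770
Step 6: 1.335 × 1.211⁶ = 4.2106
Step 7: 1.335 × 1.211⁷ = 5.0991
Step 8: 1.335 × 1.211⁸ = 6.1750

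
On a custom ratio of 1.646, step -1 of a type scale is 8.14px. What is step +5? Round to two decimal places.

The gap is 5 − (-1) = 6 steps, so the factor is 1.646^6.
8.14 × 1.646⁶ = 8.14 × 19.88744 ≈ 161.884

161.88px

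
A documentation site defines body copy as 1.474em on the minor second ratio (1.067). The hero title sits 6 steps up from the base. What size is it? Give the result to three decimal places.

2.175em

A modular type scale is a geometric sequence: sizeₙ = base × rⁿ.
1.474 × 1.067⁶ = 1.474 × 1.47566 ≈ 2.175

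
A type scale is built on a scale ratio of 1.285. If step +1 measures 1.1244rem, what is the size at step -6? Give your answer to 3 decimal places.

1.1244 ÷ 1.285⁷ = 1.1244 ÷ 5.78525 ≈ 0.194

0.194rem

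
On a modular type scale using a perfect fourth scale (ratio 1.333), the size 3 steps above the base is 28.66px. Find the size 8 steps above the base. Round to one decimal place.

The gap is 8 − (3) = 5 steps, so the factor is 1.333^5.
28.66 × 1.333⁵ = 28.66 × 4.20873 ≈ 120.622

120.6px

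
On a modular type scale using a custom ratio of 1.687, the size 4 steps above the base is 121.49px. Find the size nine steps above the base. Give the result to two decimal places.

The gap is 9 − (4) = 5 steps, so the factor is 1.687^5.
121.49 × 1.687⁵ = 121.49 × 13.66392 ≈ 1660.030

1660.03px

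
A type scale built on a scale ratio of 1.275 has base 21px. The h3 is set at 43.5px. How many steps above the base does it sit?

1.275ⁿ = 43.5 / 21 = 2.0714
n = ln(2.0714) / ln(1.275) = 0.7282 / 0.2429 ≈ 3.00

3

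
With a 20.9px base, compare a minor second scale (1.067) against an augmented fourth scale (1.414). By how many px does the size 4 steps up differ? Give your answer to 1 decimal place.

56.5px

Minor second: 20.9 × 1.067⁴ = 27.090px
Augmented fourth: 20.9 × 1.414⁴ = 83.550px
Difference: 83.550 − 27.090 = 56.460px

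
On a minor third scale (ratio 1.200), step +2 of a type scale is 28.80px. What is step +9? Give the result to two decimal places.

Moving from step +2 to step +9 is 7 steps up, so multiply by r⁷.
28.80 × 1.200⁷ = 28.80 × 3.58318 ≈ 103.196

103.20px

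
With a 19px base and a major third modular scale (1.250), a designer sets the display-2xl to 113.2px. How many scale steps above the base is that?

1.250ⁿ = 113.2 / 19 = 5.9579
n = ln(5.9579) / ln(1.250) = 1.7847 / 0.2231 ≈ 8.00

8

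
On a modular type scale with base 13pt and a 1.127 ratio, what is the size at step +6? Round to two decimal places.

Every step multiplies by the scale ratio.
13.0 × 1.127⁶ = 13.0 × 2.04901 ≈ 26.64

26.64pt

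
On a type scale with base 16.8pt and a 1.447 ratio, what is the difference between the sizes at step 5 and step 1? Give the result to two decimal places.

82.26pt

Step 1: 16.8 × 1.447 = 24.3096pt
Step 5: 16.8 × 1.447⁵ = 106.5742pt
Difference: 106.5742 − 24.3096 = 82.2646pt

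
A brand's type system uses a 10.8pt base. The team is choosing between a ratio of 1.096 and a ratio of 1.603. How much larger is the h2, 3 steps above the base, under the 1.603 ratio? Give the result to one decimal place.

At 1.096: 10.8 × 1.096³ = 14.219pt
At 1.603: 10.8 × 1.603³ = 44.486pt
Difference: 44.486 − 14.219 = 30.267pt

30.3pt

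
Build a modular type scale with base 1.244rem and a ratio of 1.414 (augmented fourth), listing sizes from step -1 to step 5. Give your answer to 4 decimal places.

Step -1: 1.244 ÷ 1.414 = 0.8798
Step 0: 1.244rem
Step 1: 1.244 × 1.414 = 1.7590
Step 2: 1.244 × 1.414² = 2.4872
Step 3: 1.244 × 1.414³ = 3.5170
Step 4: 1.244 × 1.414⁴ = 4.9730
Step 5: 1.244 × 1.414⁵ = 7.0318

0.8798rem, 1.2440rem, 1.7590rem, 2.4872rem, 3.5170rem, 4.9730rem, 7.0318rem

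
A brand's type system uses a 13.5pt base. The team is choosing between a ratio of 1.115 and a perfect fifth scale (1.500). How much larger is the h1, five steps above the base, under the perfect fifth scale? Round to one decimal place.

79.3pt

At 1.115: 13.5 × 1.115⁵ = 23.265pt
Perfect fifth: 13.5 × 1.500⁵ = 102.516pt
Difference: 102.516 − 23.265 = 79.251pt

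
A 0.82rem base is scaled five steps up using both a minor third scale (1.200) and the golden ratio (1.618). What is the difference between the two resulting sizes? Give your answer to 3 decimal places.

7.053rem

Minor third: 0.82 × 1.200⁵ = 2.04042rem
Golden ratio: 0.82 × 1.618⁵ = 9.09298rem
Difference: 9.09298 − 2.04042 = 7.05256rem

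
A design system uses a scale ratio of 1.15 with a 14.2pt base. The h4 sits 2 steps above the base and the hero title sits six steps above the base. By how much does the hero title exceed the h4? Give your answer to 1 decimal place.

14.1pt

Step 2: 14.2 × 1.15² = 18.779pt
Step 6: 14.2 × 1.15⁶ = 32.845pt
Difference: 32.845 − 18.779 = 14.066pt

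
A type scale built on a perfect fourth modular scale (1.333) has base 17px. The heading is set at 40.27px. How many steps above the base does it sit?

1.333ⁿ = 40.27 / 17 = 2.3688
n = ln(2.3688) / ln(1.333) = 0.8624 / 0.2874 ≈ 3.00

3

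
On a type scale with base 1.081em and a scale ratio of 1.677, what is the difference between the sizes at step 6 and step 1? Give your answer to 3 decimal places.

Step 1: 1.081 × 1.677 = 1.81284em
Step 6: 1.081 × 1.677⁶ = 24.04496em
Difference: 24.04496 − 1.81284 = 22.23212em

22.232em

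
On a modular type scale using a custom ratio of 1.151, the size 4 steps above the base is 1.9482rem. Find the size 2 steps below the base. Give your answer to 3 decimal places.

0.838rem

1.9482 ÷ 1.151⁶ = 1.9482 ÷ 2.32516 ≈ 0.838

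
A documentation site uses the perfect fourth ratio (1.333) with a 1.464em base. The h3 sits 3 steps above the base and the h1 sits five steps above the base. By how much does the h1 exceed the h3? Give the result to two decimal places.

2.69em

Step 3: 1.464 × 1.333³ = 3.4676em
Step 5: 1.464 × 1.333⁵ = 6.1616em
Difference: 6.1616 − 3.4676 = 2.6940em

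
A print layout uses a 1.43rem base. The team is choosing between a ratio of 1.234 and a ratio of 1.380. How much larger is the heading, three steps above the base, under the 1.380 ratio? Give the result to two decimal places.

At 1.234: 1.43 × 1.234³ = 2.6871rem
At 1.380: 1.43 × 1.380³ = 3.7581rem
Difference: 3.7581 − 2.6871 = 1.0710rem

1.07rem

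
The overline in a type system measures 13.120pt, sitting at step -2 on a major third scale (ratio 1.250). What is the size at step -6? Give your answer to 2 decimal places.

13.120 ÷ 1.250⁴ = 13.120 ÷ 2.44141 ≈ 5.374

5.37pt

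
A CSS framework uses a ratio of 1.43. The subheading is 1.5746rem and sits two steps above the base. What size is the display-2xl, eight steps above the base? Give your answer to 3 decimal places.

13.464rem

1.5746 × 1.43⁶ = 1.5746 × 8.55099 ≈ 13.464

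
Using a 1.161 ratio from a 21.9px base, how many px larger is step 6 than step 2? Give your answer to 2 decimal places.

24.11px

Step 2: 21.9 × 1.161² = 29.5195px
Step 6: 21.9 × 1.161⁶ = 53.6337px
Difference: 53.6337 − 29.5195 = 24.1142px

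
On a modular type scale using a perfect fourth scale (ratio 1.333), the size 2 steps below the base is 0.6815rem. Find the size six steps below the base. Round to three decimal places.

0.6815 ÷ 1.333⁴ = 0.6815 ÷ 3.15733 ≈ 0.216

0.216rem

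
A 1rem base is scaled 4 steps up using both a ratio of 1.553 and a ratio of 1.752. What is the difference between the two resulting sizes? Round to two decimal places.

3.61rem

At 1.553: 1.0 × 1.553⁴ = 5.8168rem
At 1.752: 1.0 × 1.752⁴ = 9.4219rem
Difference: 9.4219 − 5.8168 = 3.6051rem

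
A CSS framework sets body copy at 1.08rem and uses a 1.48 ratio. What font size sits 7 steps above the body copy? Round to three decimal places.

1.08 × 1.48⁷ = 1.08 × 15.55364 ≈ 16.798

16.798rem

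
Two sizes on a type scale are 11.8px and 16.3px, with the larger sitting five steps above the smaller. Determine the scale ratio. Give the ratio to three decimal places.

The ratio satisfies 11.8 × r⁵ = 16.3, so r = (16.3 / 11.8)^(1/5).
r = 1.3814^(1/5) ≈ 1.0667

1.067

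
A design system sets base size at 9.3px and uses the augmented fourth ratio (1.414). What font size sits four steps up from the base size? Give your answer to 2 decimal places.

9.3 × 1.414⁴ = 9.3 × 3.99758 ≈ 37.18

37.18px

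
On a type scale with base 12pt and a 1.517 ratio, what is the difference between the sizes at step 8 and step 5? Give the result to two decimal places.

240.16pt

Step 5: 12.0 × 1.517⁵ = 96.4071pt
Step 8: 12.0 × 1.517⁸ = 336.5626pt
Difference: 336.5626 − 96.4071 = 240.1555pt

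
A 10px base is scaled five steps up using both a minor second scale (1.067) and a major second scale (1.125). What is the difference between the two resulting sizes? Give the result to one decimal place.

4.2px

Minor second: 10.0 × 1.067⁵ = 13.830px
Major second: 10.0 × 1.125⁵ = 18.020px
Difference: 18.020 − 13.830 = 4.190px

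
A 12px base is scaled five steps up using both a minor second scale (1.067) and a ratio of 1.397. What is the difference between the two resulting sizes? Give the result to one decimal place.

47.3px

Minor second: 12.0 × 1.067⁵ = 16.596px
At 1.397: 12.0 × 1.397⁵ = 63.850px
Difference: 63.850 − 16.596 = 47.254px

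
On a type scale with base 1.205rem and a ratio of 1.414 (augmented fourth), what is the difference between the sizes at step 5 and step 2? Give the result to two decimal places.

4.40rem

Step 2: 1.205 × 1.414² = 2.4093rem
Step 5: 1.205 × 1.414⁵ = 6.8114rem
Difference: 6.8114 − 2.4093 = 4.4021rem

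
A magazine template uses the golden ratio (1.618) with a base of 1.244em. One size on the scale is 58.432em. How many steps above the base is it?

8

1.618ⁿ = 58.432 / 1.244 = 46.9711
n = ln(46.9711) / ln(1.618) = 3.8495 / 0.4812 ≈ 8.00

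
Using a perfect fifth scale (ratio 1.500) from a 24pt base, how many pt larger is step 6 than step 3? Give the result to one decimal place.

Step 3: 24.0 × 1.500³ = 81.000pt
Step 6: 24.0 × 1.500⁶ = 273.375pt
Difference: 273.375 − 81.000 = 192.375pt

192.4pt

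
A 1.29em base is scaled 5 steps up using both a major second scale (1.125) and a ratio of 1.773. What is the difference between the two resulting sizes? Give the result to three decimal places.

Major second: 1.29 × 1.125⁵ = 2.32462em
At 1.773: 1.29 × 1.773⁵ = 22.60130em
Difference: 22.60130 − 2.32462 = 20.27668em

20.277em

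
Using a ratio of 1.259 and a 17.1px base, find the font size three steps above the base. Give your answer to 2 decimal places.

A modular type scale is a geometric sequence: sizeₙ = base × rⁿ.
17.1 × 1.259³ = 17.1 × 1.99562 ≈ 34.13

34.13px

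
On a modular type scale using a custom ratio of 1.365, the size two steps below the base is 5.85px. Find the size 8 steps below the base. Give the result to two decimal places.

0.90px

Moving from step -2 to step -8 is 6 steps down, so divide by r⁶.
5.85 ÷ 1.365⁶ = 5.85 ÷ 6.46839 ≈ 0.904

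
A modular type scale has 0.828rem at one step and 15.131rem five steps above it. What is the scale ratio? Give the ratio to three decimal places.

1.788

r⁵ = 15.131 / 0.828, so r = (15.131/0.828)^(1/5).
r = 18.2742^(1/5) ≈ 1.7880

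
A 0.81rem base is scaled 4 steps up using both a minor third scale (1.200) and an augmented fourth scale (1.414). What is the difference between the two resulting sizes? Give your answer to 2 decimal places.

Minor third: 0.81 × 1.200⁴ = 1.6796rem
Augmented fourth: 0.81 × 1.414⁴ = 3.2380rem
Difference: 3.2380 − 1.6796 = 1.5584rem

1.56rem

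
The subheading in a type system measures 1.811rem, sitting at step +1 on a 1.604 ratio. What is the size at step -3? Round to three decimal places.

Moving from step +1 to step -3 is 4 steps down, so divide by r⁴.
1.811 ÷ 1.604⁴ = 1.811 ÷ 6.61938 ≈ 0.274

0.274rem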